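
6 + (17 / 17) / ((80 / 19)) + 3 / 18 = 1537 / 240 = 6.40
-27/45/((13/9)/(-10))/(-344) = -0.01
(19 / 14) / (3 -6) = -19 / 42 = -0.45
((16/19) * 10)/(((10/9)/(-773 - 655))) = -205632/19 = -10822.74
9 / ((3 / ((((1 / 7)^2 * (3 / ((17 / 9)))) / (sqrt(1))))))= 81 / 833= 0.10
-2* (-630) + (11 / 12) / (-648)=9797749 / 7776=1260.00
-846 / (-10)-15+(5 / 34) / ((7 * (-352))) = 29154023 / 418880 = 69.60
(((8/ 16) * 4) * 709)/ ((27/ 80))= 113440/ 27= 4201.48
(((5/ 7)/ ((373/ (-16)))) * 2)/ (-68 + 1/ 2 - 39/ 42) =160/ 178667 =0.00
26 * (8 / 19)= 208 / 19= 10.95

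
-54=-54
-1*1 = -1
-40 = -40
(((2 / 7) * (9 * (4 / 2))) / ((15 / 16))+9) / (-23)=-507 / 805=-0.63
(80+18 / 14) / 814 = 569 / 5698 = 0.10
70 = 70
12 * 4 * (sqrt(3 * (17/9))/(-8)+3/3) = 48 - 2 * sqrt(51) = 33.72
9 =9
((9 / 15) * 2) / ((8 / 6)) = 9 / 10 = 0.90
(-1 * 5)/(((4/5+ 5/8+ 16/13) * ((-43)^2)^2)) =-2600/4721364181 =-0.00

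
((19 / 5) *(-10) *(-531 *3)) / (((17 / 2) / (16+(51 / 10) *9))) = 37470546 / 85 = 440829.95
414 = 414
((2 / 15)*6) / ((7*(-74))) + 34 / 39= 43952 / 50505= 0.87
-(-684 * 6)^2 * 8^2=-1077940224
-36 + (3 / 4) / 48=-2303 / 64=-35.98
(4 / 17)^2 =16 / 289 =0.06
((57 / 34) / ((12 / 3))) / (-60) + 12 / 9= 10823 / 8160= 1.33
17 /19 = 0.89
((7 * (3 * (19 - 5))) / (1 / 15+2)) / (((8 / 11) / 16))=97020 / 31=3129.68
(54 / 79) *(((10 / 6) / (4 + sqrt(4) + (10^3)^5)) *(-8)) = -360 / 39500000000000237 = -0.00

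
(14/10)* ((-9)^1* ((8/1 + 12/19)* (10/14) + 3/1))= -10971/95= -115.48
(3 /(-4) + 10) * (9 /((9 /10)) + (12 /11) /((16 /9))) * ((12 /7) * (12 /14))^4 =29022084864 /63412811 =457.67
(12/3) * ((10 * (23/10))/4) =23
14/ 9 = 1.56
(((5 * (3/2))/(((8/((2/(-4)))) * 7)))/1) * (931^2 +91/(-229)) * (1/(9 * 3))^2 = -2625505/32976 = -79.62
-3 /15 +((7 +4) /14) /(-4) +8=2129 /280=7.60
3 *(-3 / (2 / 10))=-45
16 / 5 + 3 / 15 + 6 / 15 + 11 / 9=226 / 45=5.02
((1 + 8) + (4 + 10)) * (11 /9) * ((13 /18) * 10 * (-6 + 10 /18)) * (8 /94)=-3223220 /34263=-94.07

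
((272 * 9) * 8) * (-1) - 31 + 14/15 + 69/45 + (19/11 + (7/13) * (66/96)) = -673030159/34320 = -19610.44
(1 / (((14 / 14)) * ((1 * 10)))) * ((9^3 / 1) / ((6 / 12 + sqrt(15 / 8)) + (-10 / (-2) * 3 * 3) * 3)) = 395118 / 734335 - 729 * sqrt(30) / 734335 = 0.53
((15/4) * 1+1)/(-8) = -0.59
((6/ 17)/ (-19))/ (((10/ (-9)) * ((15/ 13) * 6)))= 39/ 16150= 0.00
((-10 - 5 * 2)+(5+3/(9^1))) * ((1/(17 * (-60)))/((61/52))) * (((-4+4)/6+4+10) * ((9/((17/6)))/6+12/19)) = 200200/1004853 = 0.20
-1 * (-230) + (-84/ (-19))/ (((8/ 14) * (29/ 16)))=129082/ 551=234.27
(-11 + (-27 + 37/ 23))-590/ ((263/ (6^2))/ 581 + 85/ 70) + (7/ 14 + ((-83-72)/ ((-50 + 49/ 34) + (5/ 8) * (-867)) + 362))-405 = -53035412180211/ 94785421394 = -559.53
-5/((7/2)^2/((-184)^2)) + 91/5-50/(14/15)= -3394266/245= -13854.15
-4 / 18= -0.22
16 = 16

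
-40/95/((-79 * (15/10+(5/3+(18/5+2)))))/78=40/5131919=0.00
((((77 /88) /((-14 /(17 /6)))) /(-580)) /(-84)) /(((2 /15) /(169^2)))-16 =-10463393 /623616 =-16.78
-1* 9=-9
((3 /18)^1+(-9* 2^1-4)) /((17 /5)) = -655 /102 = -6.42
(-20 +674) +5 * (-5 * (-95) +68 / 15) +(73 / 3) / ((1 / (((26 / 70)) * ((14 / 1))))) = 15891 / 5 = 3178.20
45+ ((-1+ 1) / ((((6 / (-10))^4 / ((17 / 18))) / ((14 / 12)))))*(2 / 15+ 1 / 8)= 45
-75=-75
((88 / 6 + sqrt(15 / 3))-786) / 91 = -178 / 21 + sqrt(5) / 91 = -8.45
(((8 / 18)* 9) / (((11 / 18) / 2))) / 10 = 72 / 55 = 1.31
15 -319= -304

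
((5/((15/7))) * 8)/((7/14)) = 112/3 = 37.33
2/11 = 0.18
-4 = -4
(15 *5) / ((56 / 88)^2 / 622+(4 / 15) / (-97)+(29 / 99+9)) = 24638897250 / 3052211141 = 8.07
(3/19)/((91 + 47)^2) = 1/120612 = 0.00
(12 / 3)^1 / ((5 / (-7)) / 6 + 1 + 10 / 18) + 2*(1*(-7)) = -2030 / 181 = -11.22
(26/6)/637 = 1/147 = 0.01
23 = 23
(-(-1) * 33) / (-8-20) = -33 / 28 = -1.18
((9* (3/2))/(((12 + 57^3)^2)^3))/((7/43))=43/20925725051962305449921393156250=0.00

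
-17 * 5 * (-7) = 595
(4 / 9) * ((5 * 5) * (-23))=-2300 / 9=-255.56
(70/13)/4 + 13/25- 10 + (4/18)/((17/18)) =-87279/11050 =-7.90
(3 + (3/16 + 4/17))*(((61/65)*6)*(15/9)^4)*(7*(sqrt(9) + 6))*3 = 49692125/1768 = 28106.41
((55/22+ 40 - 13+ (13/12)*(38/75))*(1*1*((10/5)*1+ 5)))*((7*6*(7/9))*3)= 4638046/225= 20613.54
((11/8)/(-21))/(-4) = 11/672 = 0.02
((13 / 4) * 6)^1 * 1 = 39 / 2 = 19.50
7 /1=7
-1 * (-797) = 797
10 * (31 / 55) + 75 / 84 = 2011 / 308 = 6.53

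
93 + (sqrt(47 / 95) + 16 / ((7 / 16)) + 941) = sqrt(4465) / 95 + 7494 / 7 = 1071.27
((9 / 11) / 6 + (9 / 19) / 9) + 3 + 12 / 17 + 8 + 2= 98737 / 7106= 13.89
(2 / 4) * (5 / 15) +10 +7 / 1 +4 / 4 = 109 / 6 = 18.17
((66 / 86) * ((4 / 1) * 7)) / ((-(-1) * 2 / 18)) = 8316 / 43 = 193.40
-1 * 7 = -7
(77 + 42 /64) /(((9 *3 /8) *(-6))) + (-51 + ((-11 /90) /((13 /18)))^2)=-54.81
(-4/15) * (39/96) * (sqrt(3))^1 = -0.19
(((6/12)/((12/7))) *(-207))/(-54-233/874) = 211071/189716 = 1.11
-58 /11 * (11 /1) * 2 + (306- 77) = 113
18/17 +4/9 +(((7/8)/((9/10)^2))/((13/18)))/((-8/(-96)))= 38690/1989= 19.45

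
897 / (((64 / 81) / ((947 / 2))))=68806179 / 128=537548.27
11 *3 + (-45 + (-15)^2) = 213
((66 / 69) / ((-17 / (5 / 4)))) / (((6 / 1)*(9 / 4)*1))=-55 / 10557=-0.01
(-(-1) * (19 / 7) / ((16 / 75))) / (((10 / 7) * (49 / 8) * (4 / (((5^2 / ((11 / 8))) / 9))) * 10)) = 475 / 6468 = 0.07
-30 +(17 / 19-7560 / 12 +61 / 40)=-499761 / 760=-657.58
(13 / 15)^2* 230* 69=178802 / 15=11920.13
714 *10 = 7140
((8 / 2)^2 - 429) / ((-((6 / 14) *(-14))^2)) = 413 / 36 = 11.47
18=18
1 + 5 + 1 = 7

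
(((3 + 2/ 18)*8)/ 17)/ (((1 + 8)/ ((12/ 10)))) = 448/ 2295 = 0.20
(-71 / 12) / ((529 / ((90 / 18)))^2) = -1775 / 3358092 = -0.00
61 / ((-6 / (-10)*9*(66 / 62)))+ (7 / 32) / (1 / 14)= 194939 / 14256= 13.67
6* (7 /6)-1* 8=-1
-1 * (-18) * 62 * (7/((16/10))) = 9765/2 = 4882.50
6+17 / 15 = 107 / 15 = 7.13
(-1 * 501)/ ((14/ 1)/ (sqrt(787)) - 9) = 7014 * sqrt(787)/ 63551 + 3548583/ 63551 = 58.93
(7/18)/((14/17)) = 17/36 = 0.47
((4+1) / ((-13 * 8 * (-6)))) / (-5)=-1 / 624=-0.00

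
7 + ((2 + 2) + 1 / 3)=34 / 3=11.33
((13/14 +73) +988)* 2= 14867/7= 2123.86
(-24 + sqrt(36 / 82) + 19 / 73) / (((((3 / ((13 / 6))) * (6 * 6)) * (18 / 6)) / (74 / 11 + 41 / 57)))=-105187901 / 88978824 + 60697 * sqrt(82) / 16658136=-1.15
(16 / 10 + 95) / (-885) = -161 / 1475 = -0.11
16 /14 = 8 /7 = 1.14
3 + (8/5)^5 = 42143/3125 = 13.49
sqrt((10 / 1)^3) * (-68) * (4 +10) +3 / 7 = 3 / 7 - 9520 * sqrt(10) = -30104.45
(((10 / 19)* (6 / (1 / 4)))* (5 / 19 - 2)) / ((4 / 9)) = -17820 / 361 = -49.36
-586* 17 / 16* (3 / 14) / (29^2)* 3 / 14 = -0.03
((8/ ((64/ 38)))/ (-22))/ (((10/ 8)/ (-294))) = 2793/ 55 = 50.78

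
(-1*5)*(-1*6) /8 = 15 /4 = 3.75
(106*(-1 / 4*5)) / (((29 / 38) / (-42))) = 211470 / 29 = 7292.07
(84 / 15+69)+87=808 / 5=161.60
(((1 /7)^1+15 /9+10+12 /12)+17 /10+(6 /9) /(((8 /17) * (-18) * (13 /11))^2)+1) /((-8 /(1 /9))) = -0.22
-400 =-400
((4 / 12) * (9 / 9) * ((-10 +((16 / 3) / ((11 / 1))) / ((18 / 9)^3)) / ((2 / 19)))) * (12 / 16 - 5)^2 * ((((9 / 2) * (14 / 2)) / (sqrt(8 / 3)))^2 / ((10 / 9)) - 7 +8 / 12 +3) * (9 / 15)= -71656720859 / 633600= -113094.57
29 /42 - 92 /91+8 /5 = 499 /390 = 1.28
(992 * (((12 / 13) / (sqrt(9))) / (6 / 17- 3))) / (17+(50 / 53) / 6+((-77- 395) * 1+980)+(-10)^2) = -446896 / 2422875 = -0.18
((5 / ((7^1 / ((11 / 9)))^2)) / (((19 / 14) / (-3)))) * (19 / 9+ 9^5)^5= -51302471321295109535848096000000 / 212044959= -241941480539016773022404.60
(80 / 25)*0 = 0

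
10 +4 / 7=74 / 7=10.57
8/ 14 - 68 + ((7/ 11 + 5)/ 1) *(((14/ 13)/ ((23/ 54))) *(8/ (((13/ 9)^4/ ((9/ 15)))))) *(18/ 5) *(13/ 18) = -33601441144/ 1264538275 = -26.57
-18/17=-1.06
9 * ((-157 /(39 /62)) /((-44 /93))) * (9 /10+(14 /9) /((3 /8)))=205645351 /8580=23967.99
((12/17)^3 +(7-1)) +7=13.35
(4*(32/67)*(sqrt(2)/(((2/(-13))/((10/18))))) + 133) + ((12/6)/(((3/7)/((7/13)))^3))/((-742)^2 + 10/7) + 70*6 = 63211477240996/114306467301 -4160*sqrt(2)/603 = 543.24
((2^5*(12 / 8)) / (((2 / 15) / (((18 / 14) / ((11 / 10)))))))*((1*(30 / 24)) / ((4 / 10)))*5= 6574.68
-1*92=-92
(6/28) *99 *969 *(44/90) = 351747/35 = 10049.91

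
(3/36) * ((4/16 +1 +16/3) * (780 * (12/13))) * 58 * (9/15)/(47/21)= 6141.83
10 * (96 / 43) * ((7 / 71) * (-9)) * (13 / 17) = -15.15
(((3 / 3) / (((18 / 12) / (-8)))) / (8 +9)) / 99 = -16 / 5049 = -0.00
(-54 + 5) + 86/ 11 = -453/ 11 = -41.18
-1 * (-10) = 10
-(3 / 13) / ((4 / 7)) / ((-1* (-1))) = -21 / 52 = -0.40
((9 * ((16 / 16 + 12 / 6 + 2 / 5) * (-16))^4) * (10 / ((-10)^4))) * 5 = 6157836288 / 15625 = 394101.52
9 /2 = 4.50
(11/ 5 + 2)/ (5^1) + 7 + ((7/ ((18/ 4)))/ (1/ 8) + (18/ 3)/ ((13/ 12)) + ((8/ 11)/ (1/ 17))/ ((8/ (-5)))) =18.10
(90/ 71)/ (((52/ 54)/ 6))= 7290/ 923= 7.90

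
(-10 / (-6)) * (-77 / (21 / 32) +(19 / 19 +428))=4675 / 9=519.44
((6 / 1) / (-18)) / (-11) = 1 / 33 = 0.03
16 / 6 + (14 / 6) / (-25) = 193 / 75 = 2.57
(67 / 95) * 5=3.53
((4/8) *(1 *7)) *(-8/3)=-28/3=-9.33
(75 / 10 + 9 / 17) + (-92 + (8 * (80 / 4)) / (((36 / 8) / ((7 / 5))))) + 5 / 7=-71711 / 2142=-33.48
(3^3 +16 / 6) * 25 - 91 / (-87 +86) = 2498 / 3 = 832.67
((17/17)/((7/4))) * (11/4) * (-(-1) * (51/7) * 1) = 561/49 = 11.45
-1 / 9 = -0.11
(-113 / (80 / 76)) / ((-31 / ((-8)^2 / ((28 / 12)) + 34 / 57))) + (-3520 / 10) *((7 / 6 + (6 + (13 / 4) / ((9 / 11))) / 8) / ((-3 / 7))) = 121813597 / 58590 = 2079.09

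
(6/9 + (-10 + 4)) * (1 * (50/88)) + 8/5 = -236/165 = -1.43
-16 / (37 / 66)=-28.54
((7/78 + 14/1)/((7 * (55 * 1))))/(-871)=-157/3736590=-0.00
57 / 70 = 0.81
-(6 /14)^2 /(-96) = 3 /1568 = 0.00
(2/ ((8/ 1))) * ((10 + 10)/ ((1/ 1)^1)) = 5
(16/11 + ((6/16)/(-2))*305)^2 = 96216481/30976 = 3106.16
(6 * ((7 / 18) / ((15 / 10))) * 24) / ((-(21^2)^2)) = -0.00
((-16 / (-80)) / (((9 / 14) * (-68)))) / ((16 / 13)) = -91 / 24480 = -0.00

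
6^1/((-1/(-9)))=54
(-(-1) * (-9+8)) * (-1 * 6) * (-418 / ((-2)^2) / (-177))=209 / 59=3.54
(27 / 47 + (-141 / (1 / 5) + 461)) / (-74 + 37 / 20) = 228820 / 67821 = 3.37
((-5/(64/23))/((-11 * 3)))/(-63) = -115/133056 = -0.00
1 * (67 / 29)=67 / 29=2.31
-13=-13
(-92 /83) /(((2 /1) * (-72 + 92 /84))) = 966 /123587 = 0.01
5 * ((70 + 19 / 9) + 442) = 23135 / 9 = 2570.56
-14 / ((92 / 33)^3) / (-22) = 22869 / 778688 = 0.03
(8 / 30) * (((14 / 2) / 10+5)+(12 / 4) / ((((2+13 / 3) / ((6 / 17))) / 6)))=14434 / 8075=1.79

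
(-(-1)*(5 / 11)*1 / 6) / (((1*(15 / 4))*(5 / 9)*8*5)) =1 / 1100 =0.00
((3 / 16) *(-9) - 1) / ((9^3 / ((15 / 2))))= -215 / 7776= -0.03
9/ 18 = 1/ 2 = 0.50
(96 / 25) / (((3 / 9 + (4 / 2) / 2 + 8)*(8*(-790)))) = -9 / 138250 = -0.00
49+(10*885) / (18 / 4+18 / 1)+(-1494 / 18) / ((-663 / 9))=294014 / 663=443.46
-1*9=-9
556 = 556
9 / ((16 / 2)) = 9 / 8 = 1.12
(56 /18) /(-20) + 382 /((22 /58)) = 498433 /495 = 1006.94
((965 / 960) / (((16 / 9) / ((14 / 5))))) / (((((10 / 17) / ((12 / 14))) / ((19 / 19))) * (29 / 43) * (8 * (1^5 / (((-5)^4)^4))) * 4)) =7749920654296875 / 475136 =16310952346.90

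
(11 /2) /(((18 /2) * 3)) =11 /54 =0.20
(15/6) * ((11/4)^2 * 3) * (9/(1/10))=81675/16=5104.69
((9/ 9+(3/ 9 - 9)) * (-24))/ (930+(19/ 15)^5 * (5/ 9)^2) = 452709000/ 2290624849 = 0.20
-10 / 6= -5 / 3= -1.67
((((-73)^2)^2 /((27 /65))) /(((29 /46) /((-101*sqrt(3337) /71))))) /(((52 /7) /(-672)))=258598926264560*sqrt(3337) /18531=806131635148.03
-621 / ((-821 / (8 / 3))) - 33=-25437 / 821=-30.98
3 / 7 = 0.43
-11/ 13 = -0.85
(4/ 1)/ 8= 1/ 2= 0.50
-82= -82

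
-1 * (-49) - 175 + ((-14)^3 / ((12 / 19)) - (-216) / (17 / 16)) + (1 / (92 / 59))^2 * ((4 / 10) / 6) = -3070098781 / 719440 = -4267.35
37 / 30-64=-1883 / 30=-62.77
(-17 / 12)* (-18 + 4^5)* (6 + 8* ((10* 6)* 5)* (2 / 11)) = -6934861 / 11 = -630441.91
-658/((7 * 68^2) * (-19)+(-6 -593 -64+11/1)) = 329/307822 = 0.00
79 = 79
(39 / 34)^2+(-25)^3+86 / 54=-487596725 / 31212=-15622.09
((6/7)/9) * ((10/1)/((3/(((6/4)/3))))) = 10/63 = 0.16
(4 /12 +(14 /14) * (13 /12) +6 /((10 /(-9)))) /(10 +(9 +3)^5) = -239 /14930520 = -0.00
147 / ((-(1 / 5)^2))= -3675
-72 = -72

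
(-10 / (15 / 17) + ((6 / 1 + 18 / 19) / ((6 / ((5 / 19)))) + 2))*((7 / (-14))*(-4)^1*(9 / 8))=-14667 / 722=-20.31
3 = 3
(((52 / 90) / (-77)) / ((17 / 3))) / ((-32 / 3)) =13 / 104720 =0.00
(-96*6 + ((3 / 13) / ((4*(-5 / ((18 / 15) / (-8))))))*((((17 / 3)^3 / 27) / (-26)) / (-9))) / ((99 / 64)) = -113542031774 / 304922475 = -372.36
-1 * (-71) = 71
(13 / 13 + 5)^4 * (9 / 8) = 1458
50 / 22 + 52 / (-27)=103 / 297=0.35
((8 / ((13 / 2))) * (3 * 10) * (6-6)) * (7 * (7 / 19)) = 0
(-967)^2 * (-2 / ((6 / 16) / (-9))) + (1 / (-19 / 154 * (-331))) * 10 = 282277188148 / 6289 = 44884272.24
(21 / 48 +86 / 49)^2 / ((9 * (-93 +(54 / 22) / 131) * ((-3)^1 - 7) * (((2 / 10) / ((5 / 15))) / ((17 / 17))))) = 52569121 / 54903532544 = 0.00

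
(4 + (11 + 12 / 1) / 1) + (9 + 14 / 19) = 698 / 19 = 36.74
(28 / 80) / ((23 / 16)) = 28 / 115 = 0.24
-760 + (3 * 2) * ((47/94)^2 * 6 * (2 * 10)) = -580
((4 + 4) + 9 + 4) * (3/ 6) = 21/ 2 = 10.50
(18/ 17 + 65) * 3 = 3369/ 17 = 198.18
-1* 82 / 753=-82 / 753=-0.11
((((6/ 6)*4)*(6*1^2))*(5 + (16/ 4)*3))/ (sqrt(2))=204*sqrt(2)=288.50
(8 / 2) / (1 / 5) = 20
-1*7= -7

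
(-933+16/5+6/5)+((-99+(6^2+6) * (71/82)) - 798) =-366793/205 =-1789.23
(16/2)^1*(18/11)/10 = 72/55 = 1.31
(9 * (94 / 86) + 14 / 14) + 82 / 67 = 34748 / 2881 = 12.06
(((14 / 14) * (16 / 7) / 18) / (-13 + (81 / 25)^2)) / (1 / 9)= -1250 / 2737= -0.46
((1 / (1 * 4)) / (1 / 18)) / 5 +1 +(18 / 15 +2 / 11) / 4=247 / 110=2.25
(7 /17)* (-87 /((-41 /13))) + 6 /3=9311 /697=13.36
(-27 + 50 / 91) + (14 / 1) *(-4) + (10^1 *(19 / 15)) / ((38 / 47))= -18232 / 273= -66.78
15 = 15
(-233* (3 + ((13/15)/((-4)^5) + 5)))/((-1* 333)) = 28628011/5114880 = 5.60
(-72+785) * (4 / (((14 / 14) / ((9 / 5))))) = 25668 / 5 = 5133.60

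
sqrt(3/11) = sqrt(33)/11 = 0.52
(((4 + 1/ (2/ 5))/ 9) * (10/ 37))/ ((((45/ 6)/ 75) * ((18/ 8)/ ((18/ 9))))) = 5200/ 2997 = 1.74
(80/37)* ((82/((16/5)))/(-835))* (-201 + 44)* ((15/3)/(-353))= -321850/2181187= -0.15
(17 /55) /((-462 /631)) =-10727 /25410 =-0.42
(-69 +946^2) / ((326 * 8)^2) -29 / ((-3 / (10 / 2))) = 988925821 / 20404992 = 48.46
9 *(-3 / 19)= -27 / 19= -1.42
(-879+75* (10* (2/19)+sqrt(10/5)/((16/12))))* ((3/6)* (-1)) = 15201/38-225* sqrt(2)/8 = 360.25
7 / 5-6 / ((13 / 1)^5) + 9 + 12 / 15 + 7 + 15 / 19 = 669812002 / 35272835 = 18.99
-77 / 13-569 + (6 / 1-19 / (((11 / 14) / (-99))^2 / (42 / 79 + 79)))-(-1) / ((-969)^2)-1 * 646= -23135274163984895 / 964312947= -23991458.62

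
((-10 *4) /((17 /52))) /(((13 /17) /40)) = -6400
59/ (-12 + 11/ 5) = -295/ 49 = -6.02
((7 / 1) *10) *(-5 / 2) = -175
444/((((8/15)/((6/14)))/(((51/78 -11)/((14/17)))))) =-22842135/5096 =-4482.37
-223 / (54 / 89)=-19847 / 54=-367.54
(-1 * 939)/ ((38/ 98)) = -46011/ 19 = -2421.63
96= 96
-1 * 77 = -77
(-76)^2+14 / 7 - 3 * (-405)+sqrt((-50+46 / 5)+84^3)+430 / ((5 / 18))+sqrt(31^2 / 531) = 31 * sqrt(59) / 177+2 * sqrt(3704145) / 5+8541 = 9312.19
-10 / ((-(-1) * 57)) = -10 / 57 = -0.18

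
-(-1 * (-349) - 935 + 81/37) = 21601/37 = 583.81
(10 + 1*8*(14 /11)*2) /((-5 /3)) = -1002 /55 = -18.22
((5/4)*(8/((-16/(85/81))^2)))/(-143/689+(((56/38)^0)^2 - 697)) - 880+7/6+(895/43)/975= -76115379681200939/86611670720640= -878.81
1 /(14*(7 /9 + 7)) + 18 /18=989 /980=1.01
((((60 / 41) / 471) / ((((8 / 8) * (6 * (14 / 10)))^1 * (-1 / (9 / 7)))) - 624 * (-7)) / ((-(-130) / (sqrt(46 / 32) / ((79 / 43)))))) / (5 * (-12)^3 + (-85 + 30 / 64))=-236968499448 * sqrt(23) / 452180800109675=-0.00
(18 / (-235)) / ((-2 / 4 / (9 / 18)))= 18 / 235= 0.08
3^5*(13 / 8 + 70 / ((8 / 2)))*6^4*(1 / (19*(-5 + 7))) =3011499 / 19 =158499.95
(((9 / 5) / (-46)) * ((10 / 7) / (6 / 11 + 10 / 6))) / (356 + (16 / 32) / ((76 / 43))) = -45144 / 636483715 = -0.00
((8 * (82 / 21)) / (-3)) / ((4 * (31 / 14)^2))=-4592 / 8649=-0.53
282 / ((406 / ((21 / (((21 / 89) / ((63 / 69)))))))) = 37647 / 667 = 56.44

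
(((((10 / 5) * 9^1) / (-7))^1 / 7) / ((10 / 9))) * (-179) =14499 / 245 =59.18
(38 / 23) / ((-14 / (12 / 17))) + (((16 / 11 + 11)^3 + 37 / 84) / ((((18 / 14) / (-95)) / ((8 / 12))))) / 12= -7932.20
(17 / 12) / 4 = 17 / 48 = 0.35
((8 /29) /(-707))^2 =64 /420373009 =0.00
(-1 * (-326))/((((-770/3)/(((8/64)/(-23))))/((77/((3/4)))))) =163/230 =0.71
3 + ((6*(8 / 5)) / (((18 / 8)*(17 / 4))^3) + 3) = 35881306 / 5969295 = 6.01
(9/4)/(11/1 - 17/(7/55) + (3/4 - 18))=-7/435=-0.02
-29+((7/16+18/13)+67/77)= -421345/16016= -26.31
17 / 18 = 0.94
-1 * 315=-315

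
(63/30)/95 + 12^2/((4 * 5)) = 6861/950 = 7.22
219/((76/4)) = 11.53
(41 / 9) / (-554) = -41 / 4986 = -0.01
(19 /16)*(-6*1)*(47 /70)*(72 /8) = -24111 /560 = -43.06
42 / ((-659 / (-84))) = 5.35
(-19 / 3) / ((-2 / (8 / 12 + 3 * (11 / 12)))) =779 / 72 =10.82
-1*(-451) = 451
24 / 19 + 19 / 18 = 793 / 342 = 2.32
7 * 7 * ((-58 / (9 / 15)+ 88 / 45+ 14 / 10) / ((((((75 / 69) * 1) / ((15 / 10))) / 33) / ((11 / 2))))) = -572605033 / 500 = -1145210.07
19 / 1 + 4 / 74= 705 / 37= 19.05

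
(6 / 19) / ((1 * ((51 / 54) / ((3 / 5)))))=324 / 1615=0.20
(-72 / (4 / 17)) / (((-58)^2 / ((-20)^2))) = -30600 / 841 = -36.39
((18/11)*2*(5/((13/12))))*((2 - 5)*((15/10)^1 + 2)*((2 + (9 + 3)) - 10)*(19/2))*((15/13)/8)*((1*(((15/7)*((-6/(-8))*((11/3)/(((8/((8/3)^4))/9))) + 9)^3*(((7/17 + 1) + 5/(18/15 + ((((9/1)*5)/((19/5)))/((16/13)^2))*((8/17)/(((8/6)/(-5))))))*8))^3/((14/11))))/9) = -99140878590092918099494713275488251548153267222632038400000/2671843507923785782472336760177141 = -37105795416563336861011110.00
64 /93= 0.69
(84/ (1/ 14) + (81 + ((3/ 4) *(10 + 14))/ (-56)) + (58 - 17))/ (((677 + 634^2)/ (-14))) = -36335/ 805266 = -0.05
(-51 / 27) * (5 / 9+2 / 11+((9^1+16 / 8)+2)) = -23120 / 891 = -25.95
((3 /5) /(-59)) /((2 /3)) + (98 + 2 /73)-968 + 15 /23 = -861172621 /990610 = -869.34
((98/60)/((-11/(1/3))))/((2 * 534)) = -49/1057320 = -0.00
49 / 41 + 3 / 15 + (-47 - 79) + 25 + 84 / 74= -746893 / 7585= -98.47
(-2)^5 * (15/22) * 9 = -2160/11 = -196.36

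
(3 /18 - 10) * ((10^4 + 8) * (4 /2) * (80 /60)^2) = -1049728 /3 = -349909.33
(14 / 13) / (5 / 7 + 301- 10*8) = 0.00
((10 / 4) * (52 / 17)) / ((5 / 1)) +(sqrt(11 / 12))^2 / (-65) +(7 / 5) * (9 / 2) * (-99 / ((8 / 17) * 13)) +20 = -4266307 / 53040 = -80.44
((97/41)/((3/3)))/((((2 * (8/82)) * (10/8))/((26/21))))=1261/105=12.01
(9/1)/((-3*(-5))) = 3/5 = 0.60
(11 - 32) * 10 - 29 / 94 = -19769 / 94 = -210.31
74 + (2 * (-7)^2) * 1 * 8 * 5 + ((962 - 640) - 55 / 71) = 306381 / 71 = 4315.23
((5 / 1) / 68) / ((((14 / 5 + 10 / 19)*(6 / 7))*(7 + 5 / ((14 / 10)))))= 23275 / 9540672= 0.00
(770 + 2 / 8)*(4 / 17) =3081 / 17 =181.24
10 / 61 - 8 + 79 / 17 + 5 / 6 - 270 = -1694597 / 6222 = -272.36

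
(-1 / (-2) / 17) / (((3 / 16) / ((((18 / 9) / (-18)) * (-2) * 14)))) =224 / 459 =0.49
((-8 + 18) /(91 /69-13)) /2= -345 /806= -0.43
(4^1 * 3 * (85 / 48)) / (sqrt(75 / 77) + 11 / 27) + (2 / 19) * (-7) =-39473483 / 3447208 + 309825 * sqrt(231) / 181432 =14.50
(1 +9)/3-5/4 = 25/12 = 2.08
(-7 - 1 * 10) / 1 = -17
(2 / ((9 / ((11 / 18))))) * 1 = 11 / 81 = 0.14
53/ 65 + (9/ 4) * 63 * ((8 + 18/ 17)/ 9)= 317117/ 2210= 143.49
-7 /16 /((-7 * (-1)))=-1 /16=-0.06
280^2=78400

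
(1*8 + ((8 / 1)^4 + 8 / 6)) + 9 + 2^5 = 12439 / 3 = 4146.33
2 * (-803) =-1606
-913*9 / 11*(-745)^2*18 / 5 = -1492573230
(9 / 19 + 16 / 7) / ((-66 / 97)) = -4.06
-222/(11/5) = -1110/11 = -100.91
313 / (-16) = -19.56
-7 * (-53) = 371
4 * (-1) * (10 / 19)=-40 / 19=-2.11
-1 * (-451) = 451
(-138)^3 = -2628072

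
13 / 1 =13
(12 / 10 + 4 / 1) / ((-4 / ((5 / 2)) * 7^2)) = -13 / 196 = -0.07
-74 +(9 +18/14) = -63.71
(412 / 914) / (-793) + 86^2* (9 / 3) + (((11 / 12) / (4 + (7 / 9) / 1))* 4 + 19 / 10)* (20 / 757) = 261741898375176 / 11796514951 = 22188.07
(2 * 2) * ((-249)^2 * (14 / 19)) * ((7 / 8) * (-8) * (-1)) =24304392 / 19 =1279178.53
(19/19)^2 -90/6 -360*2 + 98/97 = -71100/97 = -732.99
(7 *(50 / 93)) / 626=175 / 29109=0.01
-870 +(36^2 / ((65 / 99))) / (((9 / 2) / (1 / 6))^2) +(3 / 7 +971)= 47382 / 455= 104.14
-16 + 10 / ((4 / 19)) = 63 / 2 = 31.50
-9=-9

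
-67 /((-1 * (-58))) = -67 /58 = -1.16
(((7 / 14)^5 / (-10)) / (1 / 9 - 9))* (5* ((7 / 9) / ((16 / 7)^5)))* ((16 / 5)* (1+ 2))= 0.00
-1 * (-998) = 998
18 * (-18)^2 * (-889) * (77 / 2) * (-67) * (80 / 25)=213980792256 / 5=42796158451.20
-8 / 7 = -1.14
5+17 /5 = 8.40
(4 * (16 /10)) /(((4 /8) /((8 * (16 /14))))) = 4096 /35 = 117.03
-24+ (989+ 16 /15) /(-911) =-25.09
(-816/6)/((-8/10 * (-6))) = -85/3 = -28.33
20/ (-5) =-4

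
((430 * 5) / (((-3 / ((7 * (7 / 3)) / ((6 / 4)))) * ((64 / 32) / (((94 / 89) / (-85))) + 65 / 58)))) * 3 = 146.47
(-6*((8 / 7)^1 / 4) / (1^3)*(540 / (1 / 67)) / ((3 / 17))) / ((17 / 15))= -2170800 / 7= -310114.29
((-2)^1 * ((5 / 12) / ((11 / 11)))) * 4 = -10 / 3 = -3.33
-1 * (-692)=692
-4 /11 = -0.36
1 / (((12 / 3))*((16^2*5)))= 1 / 5120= 0.00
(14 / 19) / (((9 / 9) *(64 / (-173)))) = -1211 / 608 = -1.99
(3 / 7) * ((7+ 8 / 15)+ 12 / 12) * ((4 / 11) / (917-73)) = 128 / 81235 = 0.00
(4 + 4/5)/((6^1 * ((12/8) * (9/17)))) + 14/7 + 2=676/135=5.01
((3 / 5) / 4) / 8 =3 / 160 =0.02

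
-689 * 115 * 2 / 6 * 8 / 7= -633880 / 21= -30184.76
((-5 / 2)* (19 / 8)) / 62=-95 / 992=-0.10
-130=-130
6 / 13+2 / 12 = 49 / 78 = 0.63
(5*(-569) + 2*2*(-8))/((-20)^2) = -2877/400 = -7.19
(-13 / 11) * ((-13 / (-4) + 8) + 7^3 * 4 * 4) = -6499.11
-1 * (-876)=876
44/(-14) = -22/7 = -3.14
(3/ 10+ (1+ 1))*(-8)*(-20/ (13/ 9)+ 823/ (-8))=279197/ 130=2147.67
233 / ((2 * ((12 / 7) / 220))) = 89705 / 6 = 14950.83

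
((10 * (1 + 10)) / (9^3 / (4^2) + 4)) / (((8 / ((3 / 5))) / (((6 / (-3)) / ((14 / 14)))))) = -264 / 793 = -0.33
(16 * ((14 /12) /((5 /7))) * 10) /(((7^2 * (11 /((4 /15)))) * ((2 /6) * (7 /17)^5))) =32.77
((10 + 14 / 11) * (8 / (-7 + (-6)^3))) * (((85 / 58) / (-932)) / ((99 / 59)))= 621860 / 1640917179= 0.00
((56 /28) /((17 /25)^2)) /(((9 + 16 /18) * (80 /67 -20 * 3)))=-75375 /10134074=-0.01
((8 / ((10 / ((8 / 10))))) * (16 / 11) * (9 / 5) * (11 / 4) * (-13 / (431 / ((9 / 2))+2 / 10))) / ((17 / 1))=-67392 / 1835575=-0.04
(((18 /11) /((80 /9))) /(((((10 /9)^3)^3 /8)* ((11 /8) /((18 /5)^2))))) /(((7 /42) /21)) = 160137547184727 /236328125000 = 677.61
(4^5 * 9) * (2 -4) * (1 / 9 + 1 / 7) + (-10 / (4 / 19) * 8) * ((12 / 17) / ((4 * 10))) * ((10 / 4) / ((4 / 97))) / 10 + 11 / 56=-4721.60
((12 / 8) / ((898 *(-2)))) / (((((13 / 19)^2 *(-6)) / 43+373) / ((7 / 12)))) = -108661 / 83177285920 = -0.00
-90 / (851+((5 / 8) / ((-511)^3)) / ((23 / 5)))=-2209647681360 / 20893446409279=-0.11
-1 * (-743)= 743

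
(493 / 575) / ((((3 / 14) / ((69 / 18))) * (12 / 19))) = 65569 / 2700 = 24.28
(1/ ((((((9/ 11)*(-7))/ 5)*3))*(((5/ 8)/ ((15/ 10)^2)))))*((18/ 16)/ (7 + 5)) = -11/ 112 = -0.10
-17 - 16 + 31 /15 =-464 /15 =-30.93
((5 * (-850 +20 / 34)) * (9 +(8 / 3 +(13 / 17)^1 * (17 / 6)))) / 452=-129.98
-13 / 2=-6.50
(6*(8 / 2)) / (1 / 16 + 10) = 384 / 161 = 2.39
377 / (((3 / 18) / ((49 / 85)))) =110838 / 85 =1303.98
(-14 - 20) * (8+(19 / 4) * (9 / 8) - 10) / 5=-1819 / 80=-22.74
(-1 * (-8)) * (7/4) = 14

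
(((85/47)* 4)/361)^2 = 0.00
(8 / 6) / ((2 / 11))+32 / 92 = 530 / 69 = 7.68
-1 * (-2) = 2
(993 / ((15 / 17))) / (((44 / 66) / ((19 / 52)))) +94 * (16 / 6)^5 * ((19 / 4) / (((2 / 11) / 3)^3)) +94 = 1265796678251 / 4680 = 270469375.69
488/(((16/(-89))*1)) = -5429/2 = -2714.50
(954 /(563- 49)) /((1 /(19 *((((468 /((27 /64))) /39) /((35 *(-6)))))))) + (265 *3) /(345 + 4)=-23531629 /9417765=-2.50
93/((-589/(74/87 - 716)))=112.92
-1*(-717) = 717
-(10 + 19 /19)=-11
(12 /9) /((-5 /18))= -4.80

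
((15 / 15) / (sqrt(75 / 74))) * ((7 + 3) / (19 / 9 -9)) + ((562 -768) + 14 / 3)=-604 / 3 -3 * sqrt(222) / 31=-202.78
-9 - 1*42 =-51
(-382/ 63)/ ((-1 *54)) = 191/ 1701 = 0.11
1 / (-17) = -1 / 17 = -0.06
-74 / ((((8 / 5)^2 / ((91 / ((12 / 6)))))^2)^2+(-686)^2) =-26787094140625 / 170349991276621594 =-0.00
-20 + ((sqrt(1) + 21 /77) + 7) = -129 /11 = -11.73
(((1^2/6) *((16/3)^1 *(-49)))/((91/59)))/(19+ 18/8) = -13216/9945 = -1.33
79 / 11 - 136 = -1417 / 11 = -128.82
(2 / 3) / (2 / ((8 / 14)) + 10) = 0.05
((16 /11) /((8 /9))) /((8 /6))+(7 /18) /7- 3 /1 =-170 /99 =-1.72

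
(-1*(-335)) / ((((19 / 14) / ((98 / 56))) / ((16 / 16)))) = 16415 / 38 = 431.97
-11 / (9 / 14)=-154 / 9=-17.11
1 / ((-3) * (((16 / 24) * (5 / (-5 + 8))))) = -3 / 10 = -0.30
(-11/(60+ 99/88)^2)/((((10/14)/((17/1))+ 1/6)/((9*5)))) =-2513280/3958781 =-0.63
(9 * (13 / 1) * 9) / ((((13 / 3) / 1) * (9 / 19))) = 513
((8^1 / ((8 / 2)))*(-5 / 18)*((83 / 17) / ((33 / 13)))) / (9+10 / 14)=-37765 / 343332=-0.11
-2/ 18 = -1/ 9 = -0.11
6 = 6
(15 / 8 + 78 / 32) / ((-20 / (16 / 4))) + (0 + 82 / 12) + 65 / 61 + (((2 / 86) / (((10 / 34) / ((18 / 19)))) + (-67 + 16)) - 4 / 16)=-527937511 / 11960880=-44.14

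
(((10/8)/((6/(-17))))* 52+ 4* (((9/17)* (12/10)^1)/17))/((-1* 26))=1595429/225420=7.08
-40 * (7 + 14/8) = -350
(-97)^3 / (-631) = 912673 / 631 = 1446.39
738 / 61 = 12.10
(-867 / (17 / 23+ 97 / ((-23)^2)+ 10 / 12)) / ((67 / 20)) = -55037160 / 373391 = -147.40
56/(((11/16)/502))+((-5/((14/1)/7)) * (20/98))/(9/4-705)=61953901388/1515129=40890.18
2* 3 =6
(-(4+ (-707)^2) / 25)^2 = 249853021609 / 625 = 399764834.57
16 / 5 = 3.20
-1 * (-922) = 922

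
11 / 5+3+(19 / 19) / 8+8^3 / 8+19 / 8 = 717 / 10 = 71.70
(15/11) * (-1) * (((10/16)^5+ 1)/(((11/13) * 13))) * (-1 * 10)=244725/180224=1.36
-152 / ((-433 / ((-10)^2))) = 15200 / 433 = 35.10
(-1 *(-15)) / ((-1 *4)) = -15 / 4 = -3.75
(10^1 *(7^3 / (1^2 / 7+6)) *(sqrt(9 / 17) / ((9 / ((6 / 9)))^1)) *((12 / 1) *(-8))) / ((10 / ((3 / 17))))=-153664 *sqrt(17) / 12427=-50.98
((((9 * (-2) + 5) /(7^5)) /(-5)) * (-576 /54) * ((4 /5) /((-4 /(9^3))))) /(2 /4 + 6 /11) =2223936 /9664025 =0.23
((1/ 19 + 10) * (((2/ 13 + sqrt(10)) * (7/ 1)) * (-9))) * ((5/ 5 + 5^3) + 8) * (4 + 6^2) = -64496880 * sqrt(10)/ 19 - 128993760/ 247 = -11256823.14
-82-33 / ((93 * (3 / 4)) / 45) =-3202 / 31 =-103.29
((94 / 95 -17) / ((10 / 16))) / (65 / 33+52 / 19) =-30888 / 5675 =-5.44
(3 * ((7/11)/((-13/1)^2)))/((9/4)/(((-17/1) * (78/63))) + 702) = 952/59151807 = 0.00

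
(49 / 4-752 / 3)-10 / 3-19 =-1043 / 4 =-260.75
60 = 60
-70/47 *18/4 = -315/47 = -6.70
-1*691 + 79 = -612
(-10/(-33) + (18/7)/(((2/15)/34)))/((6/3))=75770/231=328.01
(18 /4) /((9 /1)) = 0.50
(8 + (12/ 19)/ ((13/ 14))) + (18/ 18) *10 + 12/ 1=7578/ 247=30.68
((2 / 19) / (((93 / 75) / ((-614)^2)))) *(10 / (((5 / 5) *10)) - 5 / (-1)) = 113098800 / 589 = 192018.34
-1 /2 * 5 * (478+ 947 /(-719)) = -1713675 /1438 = -1191.71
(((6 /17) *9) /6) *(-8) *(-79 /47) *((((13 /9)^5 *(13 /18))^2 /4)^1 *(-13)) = -23927133420787987 /50146933255182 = -477.14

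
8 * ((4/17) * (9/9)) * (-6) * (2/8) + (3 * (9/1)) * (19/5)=99.78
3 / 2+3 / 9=1.83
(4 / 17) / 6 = 2 / 51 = 0.04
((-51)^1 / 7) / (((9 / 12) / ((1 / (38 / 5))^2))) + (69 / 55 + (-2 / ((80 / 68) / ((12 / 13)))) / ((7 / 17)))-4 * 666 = -963650278 / 361361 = -2666.72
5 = 5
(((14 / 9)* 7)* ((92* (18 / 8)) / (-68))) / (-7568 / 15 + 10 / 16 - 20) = 67620 / 1068773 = 0.06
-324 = -324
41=41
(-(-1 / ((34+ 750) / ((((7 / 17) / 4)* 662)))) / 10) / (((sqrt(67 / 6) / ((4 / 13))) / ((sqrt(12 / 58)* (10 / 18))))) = 331* sqrt(1943) / 72139704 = 0.00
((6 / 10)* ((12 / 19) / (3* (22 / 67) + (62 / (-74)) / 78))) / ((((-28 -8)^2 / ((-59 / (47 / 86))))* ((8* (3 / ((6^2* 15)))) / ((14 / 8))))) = -1716957879 / 1345922456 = -1.28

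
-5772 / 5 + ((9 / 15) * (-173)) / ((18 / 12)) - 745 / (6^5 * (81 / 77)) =-3853745833 / 3149280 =-1223.69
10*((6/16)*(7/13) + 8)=4265/52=82.02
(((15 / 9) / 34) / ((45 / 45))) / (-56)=-5 / 5712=-0.00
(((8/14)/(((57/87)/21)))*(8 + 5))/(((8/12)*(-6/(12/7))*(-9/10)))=15080/133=113.38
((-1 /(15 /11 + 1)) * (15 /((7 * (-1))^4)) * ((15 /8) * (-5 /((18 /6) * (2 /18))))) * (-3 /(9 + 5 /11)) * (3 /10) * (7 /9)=-81675 /14839552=-0.01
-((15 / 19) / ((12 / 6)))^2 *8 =-450 / 361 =-1.25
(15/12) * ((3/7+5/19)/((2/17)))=1955/266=7.35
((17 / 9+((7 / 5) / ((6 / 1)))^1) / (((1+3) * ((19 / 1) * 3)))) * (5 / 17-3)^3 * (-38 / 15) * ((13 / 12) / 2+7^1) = 420625357 / 119385900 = 3.52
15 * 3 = 45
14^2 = 196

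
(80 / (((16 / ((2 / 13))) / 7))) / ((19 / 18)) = 1260 / 247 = 5.10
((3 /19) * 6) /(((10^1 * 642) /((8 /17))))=12 /172805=0.00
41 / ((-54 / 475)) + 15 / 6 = -9670 / 27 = -358.15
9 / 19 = 0.47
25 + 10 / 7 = 185 / 7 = 26.43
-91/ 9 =-10.11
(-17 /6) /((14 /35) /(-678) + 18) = -9605 /61018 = -0.16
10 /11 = 0.91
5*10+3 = 53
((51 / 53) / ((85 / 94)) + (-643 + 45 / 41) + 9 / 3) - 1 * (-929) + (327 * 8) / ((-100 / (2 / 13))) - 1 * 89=198.14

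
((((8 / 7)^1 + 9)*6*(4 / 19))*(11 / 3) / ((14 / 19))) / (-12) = -781 / 147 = -5.31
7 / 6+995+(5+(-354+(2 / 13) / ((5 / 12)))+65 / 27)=2281301 / 3510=649.94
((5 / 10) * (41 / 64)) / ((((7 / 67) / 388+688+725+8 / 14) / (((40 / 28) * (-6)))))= -3996885 / 2057843752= -0.00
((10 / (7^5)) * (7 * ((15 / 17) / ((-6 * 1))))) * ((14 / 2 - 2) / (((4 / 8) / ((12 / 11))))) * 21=-9000 / 64141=-0.14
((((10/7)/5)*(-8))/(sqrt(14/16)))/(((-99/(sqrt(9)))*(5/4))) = 128*sqrt(14)/8085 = 0.06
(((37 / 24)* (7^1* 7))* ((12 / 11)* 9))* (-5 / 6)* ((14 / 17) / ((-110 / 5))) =23.14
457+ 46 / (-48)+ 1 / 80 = 109453 / 240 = 456.05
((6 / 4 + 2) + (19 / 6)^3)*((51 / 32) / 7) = 8.03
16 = 16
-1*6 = -6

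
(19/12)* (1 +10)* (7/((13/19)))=178.19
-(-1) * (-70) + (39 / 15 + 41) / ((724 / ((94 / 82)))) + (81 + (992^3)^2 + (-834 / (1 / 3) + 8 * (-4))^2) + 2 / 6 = 212155218704904266577509 / 222630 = 952949821250075311.40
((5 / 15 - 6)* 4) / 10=-34 / 15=-2.27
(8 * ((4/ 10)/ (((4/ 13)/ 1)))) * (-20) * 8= -1664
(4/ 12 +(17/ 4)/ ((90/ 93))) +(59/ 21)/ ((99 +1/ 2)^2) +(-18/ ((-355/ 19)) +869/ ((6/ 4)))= 585.02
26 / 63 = 0.41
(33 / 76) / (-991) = -33 / 75316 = -0.00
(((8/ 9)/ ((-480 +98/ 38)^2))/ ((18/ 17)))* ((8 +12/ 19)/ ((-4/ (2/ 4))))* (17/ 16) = -225131/ 53319410568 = -0.00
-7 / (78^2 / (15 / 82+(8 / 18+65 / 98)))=-5834 / 3928743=-0.00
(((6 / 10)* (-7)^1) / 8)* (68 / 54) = -119 / 180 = -0.66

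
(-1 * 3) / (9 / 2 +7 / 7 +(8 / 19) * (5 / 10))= -114 / 217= -0.53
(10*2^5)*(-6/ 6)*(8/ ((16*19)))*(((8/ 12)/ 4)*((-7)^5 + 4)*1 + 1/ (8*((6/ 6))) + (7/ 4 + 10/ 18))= 4029220/ 171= 23562.69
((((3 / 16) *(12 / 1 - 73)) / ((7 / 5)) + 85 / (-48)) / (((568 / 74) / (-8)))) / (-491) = -30895 / 1464162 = -0.02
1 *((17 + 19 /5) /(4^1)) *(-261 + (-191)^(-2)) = -49512008 /36481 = -1357.20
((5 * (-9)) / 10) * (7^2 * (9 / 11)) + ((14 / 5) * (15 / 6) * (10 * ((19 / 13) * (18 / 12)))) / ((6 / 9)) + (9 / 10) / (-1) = 69903 / 1430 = 48.88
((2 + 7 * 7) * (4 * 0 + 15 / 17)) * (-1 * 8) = -360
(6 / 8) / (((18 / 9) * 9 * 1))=1 / 24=0.04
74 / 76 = 37 / 38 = 0.97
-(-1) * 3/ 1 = 3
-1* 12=-12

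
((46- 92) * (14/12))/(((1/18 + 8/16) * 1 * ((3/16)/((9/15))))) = -309.12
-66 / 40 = -1.65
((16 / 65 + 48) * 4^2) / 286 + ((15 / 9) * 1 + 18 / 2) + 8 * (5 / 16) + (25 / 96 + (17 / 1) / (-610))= 876254939 / 54431520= 16.10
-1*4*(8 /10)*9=-144 /5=-28.80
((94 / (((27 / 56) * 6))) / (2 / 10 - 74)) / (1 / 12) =-52640 / 9963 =-5.28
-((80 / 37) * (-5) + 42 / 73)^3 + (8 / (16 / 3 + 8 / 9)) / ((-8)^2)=9466360977499837 / 8827785389248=1072.34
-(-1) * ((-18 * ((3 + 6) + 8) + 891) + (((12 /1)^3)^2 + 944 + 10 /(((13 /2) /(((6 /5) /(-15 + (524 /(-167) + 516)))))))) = 2987513.00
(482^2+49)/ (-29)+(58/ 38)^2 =-83862264/ 10469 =-8010.53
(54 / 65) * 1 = 54 / 65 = 0.83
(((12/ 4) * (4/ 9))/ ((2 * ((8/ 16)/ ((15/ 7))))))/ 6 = 10/ 21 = 0.48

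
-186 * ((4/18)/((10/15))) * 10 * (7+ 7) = -8680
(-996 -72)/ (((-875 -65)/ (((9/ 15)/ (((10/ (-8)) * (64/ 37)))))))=-29637/ 94000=-0.32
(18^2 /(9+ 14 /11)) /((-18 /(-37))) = 64.83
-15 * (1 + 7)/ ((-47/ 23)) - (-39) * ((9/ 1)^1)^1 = 19257/ 47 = 409.72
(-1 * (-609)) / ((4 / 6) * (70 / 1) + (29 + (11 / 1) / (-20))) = 36540 / 4507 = 8.11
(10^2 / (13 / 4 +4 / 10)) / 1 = 2000 / 73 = 27.40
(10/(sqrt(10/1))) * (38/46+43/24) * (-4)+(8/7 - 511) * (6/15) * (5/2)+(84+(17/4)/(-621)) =-7404923/17388 - 1445 * sqrt(10)/138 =-458.98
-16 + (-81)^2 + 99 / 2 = 13189 / 2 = 6594.50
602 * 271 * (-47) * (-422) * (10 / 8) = 4044698035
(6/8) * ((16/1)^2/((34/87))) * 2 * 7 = 116928/17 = 6878.12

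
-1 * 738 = -738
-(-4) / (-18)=-2 / 9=-0.22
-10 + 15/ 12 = -35/ 4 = -8.75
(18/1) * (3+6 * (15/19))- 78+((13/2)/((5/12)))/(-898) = 2612439/42655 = 61.25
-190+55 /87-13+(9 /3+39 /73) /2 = -200.60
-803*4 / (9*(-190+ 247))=-3212 / 513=-6.26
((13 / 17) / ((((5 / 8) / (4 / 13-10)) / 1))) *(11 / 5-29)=317.82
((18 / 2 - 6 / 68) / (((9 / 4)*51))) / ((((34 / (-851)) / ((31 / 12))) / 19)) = -50625139 / 530604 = -95.41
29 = 29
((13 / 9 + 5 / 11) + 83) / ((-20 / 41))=-68921 / 396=-174.04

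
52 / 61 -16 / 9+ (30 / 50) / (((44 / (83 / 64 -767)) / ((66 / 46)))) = -51417845 / 3232512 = -15.91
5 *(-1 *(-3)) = 15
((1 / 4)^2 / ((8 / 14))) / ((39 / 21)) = 49 / 832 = 0.06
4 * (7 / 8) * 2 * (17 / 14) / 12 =17 / 24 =0.71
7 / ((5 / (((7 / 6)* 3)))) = 49 / 10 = 4.90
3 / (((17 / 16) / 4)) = 192 / 17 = 11.29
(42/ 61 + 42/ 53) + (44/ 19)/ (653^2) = 38791421800/ 26193025643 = 1.48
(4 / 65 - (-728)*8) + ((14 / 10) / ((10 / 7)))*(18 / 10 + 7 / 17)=160949578 / 27625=5826.23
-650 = -650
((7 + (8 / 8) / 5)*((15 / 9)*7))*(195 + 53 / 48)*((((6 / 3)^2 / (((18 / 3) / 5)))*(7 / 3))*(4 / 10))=461237 / 9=51248.56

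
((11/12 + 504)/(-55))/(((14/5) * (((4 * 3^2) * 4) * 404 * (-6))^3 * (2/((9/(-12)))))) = -6059/209582985188525211648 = -0.00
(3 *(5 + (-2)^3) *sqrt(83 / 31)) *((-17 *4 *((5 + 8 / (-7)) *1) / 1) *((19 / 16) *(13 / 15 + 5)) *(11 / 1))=6331446 *sqrt(2573) / 1085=296000.92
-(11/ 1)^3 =-1331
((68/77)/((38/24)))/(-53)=-816/77539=-0.01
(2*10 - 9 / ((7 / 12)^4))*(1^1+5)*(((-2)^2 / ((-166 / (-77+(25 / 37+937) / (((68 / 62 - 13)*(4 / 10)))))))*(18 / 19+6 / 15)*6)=-530829422452736 / 28719669545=-18483.13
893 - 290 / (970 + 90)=94629 / 106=892.73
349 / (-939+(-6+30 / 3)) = -349 / 935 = -0.37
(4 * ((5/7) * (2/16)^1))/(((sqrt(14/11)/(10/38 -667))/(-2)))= 31670 * sqrt(154)/931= 422.14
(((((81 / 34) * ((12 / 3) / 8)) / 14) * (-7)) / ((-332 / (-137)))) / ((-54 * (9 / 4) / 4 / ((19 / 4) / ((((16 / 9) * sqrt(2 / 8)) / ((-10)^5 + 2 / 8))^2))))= 11244903775270281 / 23117824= 486417050.99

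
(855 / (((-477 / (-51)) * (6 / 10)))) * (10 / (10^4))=323 / 2120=0.15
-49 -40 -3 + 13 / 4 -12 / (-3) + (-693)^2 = 1920657 / 4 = 480164.25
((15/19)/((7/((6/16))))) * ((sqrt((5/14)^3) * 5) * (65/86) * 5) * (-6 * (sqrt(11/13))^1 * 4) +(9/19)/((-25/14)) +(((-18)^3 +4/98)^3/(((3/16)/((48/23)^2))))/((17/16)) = -2179347388862761923524382/502558292075-84375 * sqrt(10010)/2241848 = -4336506676402.46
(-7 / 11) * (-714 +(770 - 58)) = 14 / 11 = 1.27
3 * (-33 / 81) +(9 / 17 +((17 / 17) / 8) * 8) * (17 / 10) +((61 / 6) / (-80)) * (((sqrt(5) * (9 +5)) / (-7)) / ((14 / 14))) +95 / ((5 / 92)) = 61 * sqrt(5) / 240 +78722 / 45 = 1749.95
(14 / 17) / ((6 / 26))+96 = 5078 / 51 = 99.57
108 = 108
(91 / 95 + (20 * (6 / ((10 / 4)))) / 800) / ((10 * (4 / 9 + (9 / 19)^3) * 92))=3141783 / 1563862000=0.00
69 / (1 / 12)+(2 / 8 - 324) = 2017 / 4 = 504.25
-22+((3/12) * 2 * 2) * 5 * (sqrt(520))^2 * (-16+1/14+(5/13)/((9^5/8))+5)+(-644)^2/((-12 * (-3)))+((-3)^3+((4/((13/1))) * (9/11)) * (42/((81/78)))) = -76988342813/4546773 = -16932.52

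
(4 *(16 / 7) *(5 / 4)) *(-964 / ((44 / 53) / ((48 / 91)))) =-49048320 / 7007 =-6999.90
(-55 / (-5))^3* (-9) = -11979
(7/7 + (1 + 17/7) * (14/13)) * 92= 5612/13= 431.69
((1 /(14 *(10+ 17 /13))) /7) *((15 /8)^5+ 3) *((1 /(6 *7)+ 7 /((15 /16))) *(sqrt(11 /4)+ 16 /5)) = 5846225957 *sqrt(11) /66087813120+ 5846225957 /10326220800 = 0.86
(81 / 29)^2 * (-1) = -6561 / 841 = -7.80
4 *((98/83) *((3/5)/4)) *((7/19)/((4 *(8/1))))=1029/126160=0.01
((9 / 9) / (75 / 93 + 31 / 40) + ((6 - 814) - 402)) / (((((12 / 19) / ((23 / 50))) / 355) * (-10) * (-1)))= -7358270239 / 235320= -31269.21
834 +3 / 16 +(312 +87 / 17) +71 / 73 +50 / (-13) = 296442351 / 258128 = 1148.43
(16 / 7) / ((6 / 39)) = 104 / 7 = 14.86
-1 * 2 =-2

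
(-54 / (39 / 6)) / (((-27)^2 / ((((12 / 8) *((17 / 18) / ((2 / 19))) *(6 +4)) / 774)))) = -1615 / 815022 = -0.00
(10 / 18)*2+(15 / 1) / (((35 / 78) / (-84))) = -25262 / 9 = -2806.89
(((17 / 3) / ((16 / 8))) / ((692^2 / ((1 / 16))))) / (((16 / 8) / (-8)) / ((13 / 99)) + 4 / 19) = -0.00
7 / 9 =0.78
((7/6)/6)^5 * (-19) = -319333/60466176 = -0.01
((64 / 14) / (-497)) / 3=-32 / 10437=-0.00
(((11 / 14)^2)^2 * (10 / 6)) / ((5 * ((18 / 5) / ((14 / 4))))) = 0.12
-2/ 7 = -0.29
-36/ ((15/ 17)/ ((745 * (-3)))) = 91188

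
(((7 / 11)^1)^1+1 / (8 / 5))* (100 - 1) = 999 / 8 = 124.88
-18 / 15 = -6 / 5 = -1.20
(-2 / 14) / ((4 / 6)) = -3 / 14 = -0.21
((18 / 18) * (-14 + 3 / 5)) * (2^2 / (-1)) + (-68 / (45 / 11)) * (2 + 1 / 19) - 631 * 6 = -1073458 / 285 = -3766.52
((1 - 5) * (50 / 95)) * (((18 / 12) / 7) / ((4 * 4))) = -0.03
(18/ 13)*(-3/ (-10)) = 27/ 65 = 0.42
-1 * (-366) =366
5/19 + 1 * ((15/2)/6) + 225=17215/76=226.51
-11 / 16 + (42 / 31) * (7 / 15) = -137 / 2480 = -0.06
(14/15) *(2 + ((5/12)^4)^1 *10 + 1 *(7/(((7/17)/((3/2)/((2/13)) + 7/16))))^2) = 4354010101/155520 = 27996.46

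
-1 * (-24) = 24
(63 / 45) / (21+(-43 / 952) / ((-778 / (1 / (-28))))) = 145168576 / 2177528425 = 0.07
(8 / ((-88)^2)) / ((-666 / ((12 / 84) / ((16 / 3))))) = -1 / 24068352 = -0.00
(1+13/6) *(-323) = -6137/6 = -1022.83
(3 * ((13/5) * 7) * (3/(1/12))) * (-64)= -628992/5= -125798.40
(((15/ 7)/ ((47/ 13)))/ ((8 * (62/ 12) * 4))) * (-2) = -585/ 81592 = -0.01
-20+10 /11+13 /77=-1457 /77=-18.92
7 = 7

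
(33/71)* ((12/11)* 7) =252/71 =3.55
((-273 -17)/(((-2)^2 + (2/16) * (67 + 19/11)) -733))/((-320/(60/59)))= -1595/1246788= -0.00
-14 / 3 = -4.67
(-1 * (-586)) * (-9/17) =-5274/17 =-310.24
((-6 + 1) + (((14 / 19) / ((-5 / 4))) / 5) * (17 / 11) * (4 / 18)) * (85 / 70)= -4029493 / 658350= -6.12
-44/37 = -1.19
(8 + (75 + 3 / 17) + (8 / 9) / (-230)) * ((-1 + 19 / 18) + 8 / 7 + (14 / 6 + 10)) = 249513451 / 221697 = 1125.47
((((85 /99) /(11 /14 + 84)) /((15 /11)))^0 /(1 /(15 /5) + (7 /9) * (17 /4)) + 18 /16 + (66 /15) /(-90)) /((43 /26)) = 4141111 /5069700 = 0.82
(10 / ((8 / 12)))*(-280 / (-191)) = 4200 / 191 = 21.99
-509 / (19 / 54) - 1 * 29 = -28037 / 19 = -1475.63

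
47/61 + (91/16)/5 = 9311/4880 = 1.91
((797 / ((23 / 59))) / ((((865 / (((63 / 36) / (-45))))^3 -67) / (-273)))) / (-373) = -4403186697 / 32381913290444153999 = -0.00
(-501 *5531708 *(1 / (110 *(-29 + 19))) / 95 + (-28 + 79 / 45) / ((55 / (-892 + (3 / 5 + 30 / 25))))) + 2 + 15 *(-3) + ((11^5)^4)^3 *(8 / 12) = 47727496998117287108294927047723697924669271561704925391496611840207 / 235125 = 202987759694278733049632900000000000000000000000000000000000000.00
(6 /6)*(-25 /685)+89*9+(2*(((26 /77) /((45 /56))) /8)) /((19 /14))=1032129196 /1288485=801.04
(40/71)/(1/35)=19.72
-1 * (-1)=1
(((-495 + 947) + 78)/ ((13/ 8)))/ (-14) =-2120/ 91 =-23.30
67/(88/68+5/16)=18224/437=41.70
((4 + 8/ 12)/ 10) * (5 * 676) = 4732/ 3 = 1577.33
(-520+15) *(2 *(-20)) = 20200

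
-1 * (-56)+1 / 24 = 56.04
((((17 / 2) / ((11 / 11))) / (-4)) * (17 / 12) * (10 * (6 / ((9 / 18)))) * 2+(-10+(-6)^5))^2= 289578289 / 4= 72394572.25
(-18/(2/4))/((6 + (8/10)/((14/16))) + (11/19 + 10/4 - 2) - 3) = -47880/6641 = -7.21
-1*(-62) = 62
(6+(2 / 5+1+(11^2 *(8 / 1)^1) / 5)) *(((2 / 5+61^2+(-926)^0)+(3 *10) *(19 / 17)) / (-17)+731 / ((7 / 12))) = 2098593162 / 10115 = 207473.37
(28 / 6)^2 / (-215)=-196 / 1935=-0.10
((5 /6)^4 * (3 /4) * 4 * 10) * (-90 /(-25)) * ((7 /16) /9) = 4375 /1728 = 2.53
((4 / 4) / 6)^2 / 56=1 / 2016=0.00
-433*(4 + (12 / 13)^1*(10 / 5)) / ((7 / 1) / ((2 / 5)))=-65816 / 455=-144.65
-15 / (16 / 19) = -285 / 16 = -17.81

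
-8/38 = -4/19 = -0.21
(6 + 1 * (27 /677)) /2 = 4089 /1354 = 3.02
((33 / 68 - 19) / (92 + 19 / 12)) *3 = -11331 / 19091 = -0.59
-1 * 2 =-2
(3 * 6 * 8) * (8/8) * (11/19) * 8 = 12672/19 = 666.95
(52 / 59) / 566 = 26 / 16697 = 0.00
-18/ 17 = -1.06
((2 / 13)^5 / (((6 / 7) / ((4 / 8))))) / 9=0.00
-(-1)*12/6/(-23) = -2/23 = -0.09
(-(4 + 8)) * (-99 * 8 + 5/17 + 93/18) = 160454/17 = 9438.47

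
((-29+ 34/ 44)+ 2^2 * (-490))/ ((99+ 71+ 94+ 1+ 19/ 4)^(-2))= -50925065581/ 352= -144673481.76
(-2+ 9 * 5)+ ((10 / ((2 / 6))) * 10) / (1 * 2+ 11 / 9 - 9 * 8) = 23917 / 619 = 38.64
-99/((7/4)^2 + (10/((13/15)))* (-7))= 20592/16163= 1.27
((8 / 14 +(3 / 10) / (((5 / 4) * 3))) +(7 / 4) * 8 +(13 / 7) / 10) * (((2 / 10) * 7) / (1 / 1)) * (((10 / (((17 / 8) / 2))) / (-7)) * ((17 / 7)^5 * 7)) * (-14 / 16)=867449106 / 60025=14451.46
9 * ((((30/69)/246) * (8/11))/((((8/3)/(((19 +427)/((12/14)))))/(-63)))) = -1475145/10373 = -142.21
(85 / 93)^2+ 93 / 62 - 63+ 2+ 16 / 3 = -922525 / 17298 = -53.33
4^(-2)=1 / 16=0.06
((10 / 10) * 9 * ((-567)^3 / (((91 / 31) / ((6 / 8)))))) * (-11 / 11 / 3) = 7265329911 / 52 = 139717882.90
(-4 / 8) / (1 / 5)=-5 / 2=-2.50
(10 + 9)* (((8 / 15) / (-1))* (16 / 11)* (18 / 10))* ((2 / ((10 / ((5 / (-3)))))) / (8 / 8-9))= -304 / 275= -1.11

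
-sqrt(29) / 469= -0.01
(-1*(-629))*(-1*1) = -629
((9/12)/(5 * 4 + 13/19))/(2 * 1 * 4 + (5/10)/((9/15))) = 57/13886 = 0.00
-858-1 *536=-1394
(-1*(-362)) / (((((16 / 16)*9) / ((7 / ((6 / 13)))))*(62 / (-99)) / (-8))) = 724724 / 93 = 7792.73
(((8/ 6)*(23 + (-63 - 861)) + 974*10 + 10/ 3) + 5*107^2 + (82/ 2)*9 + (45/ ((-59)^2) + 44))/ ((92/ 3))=691326735/ 320252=2158.70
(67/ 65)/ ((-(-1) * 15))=67/ 975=0.07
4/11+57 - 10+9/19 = 9998/209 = 47.84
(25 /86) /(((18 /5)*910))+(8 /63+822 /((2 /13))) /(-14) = -752675437 /1972152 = -381.65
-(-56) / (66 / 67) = 1876 / 33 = 56.85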